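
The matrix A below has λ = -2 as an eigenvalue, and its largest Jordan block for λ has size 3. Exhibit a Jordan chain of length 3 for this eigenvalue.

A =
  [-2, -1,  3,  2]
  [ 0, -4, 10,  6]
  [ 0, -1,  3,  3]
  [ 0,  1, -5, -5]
A Jordan chain for λ = -2 of length 3:
v_1 = (1, 0, 0, 0)ᵀ
v_2 = (-1, -2, -1, 1)ᵀ
v_3 = (0, 1, 0, 0)ᵀ

Let N = A − (-2)·I. We want v_3 with N^3 v_3 = 0 but N^2 v_3 ≠ 0; then v_{j-1} := N · v_j for j = 3, …, 2.

Pick v_3 = (0, 1, 0, 0)ᵀ.
Then v_2 = N · v_3 = (-1, -2, -1, 1)ᵀ.
Then v_1 = N · v_2 = (1, 0, 0, 0)ᵀ.

Sanity check: (A − (-2)·I) v_1 = (0, 0, 0, 0)ᵀ = 0. ✓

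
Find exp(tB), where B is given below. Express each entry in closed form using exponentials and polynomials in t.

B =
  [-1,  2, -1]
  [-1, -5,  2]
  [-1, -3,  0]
e^{tB} =
  [t*exp(-2*t) + exp(-2*t), -t^2*exp(-2*t)/2 + 2*t*exp(-2*t), t^2*exp(-2*t)/2 - t*exp(-2*t)]
  [-t*exp(-2*t), t^2*exp(-2*t)/2 - 3*t*exp(-2*t) + exp(-2*t), -t^2*exp(-2*t)/2 + 2*t*exp(-2*t)]
  [-t*exp(-2*t), t^2*exp(-2*t)/2 - 3*t*exp(-2*t), -t^2*exp(-2*t)/2 + 2*t*exp(-2*t) + exp(-2*t)]

Strategy: write B = P · J · P⁻¹ where J is a Jordan canonical form, so e^{tB} = P · e^{tJ} · P⁻¹, and e^{tJ} can be computed block-by-block.

B has Jordan form
J =
  [-2,  1,  0]
  [ 0, -2,  1]
  [ 0,  0, -2]
(up to reordering of blocks).

Per-block formulas:
  For a 3×3 Jordan block J_3(-2): exp(t · J_3(-2)) = e^(-2t)·(I + t·N + (t^2/2)·N^2), where N is the 3×3 nilpotent shift.

After assembling e^{tJ} and conjugating by P, we get:

e^{tB} =
  [t*exp(-2*t) + exp(-2*t), -t^2*exp(-2*t)/2 + 2*t*exp(-2*t), t^2*exp(-2*t)/2 - t*exp(-2*t)]
  [-t*exp(-2*t), t^2*exp(-2*t)/2 - 3*t*exp(-2*t) + exp(-2*t), -t^2*exp(-2*t)/2 + 2*t*exp(-2*t)]
  [-t*exp(-2*t), t^2*exp(-2*t)/2 - 3*t*exp(-2*t), -t^2*exp(-2*t)/2 + 2*t*exp(-2*t) + exp(-2*t)]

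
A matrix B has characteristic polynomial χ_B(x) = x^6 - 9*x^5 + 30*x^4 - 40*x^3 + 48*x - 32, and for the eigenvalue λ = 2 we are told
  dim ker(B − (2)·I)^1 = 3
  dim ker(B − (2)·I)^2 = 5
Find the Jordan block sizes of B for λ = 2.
Block sizes for λ = 2: [2, 2, 1]

From the dimensions of kernels of powers, the number of Jordan blocks of size at least j is d_j − d_{j−1} where d_j = dim ker(N^j) (with d_0 = 0). Computing the differences gives [3, 2].
The number of blocks of size exactly k is (#blocks of size ≥ k) − (#blocks of size ≥ k + 1), so the partition is: 1 block(s) of size 1, 2 block(s) of size 2.
In nonincreasing order the block sizes are [2, 2, 1].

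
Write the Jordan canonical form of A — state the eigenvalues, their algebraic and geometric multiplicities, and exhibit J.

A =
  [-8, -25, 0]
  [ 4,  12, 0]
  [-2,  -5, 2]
J_2(2) ⊕ J_1(2)

The characteristic polynomial is
  det(x·I − A) = x^3 - 6*x^2 + 12*x - 8 = (x - 2)^3

Eigenvalues and multiplicities (the geometric multiplicity of λ is n − rank(A − λI), which equals the number of Jordan blocks for λ):
  λ = 2: algebraic multiplicity = 3, geometric multiplicity = 2

Determining the block sizes for each eigenvalue:
  λ = 2: 2 blocks summing to 3 forces exactly one block of size 2 and the rest size 1 → block sizes [2, 1]

Assembling the blocks gives a Jordan form
J =
  [2, 1, 0]
  [0, 2, 0]
  [0, 0, 2]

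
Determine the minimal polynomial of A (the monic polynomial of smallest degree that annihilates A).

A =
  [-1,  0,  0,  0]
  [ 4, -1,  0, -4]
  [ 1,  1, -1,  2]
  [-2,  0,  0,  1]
x^3 + x^2 - x - 1

The characteristic polynomial is χ_A(x) = (x - 1)*(x + 1)^3, so the eigenvalues are known. The minimal polynomial is
  m_A(x) = Π_λ (x − λ)^{k_λ}
where k_λ is the size of the *largest* Jordan block for λ (equivalently, the smallest k with (A − λI)^k v = 0 for every generalised eigenvector v of λ).

  λ = -1: largest Jordan block has size 2, contributing (x + 1)^2
  λ = 1: largest Jordan block has size 1, contributing (x − 1)

So m_A(x) = (x - 1)*(x + 1)^2 = x^3 + x^2 - x - 1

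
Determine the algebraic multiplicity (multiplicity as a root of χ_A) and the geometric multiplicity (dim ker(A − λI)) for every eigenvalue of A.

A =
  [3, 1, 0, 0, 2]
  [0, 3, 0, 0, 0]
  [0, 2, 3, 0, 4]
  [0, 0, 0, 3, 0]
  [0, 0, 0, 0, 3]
λ = 3: alg = 5, geom = 4

Step 1 — factor the characteristic polynomial to read off the algebraic multiplicities:
  χ_A(x) = (x - 3)^5

Step 2 — compute geometric multiplicities via the rank-nullity identity g(λ) = n − rank(A − λI):
  rank(A − (3)·I) = 1, so dim ker(A − (3)·I) = n − 1 = 4

Summary:
  λ = 3: algebraic multiplicity = 5, geometric multiplicity = 4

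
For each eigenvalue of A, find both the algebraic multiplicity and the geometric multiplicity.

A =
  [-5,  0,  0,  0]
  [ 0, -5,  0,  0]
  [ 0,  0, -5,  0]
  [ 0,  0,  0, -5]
λ = -5: alg = 4, geom = 4

Step 1 — factor the characteristic polynomial to read off the algebraic multiplicities:
  χ_A(x) = (x + 5)^4

Step 2 — compute geometric multiplicities via the rank-nullity identity g(λ) = n − rank(A − λI):
  rank(A − (-5)·I) = 0, so dim ker(A − (-5)·I) = n − 0 = 4

Summary:
  λ = -5: algebraic multiplicity = 4, geometric multiplicity = 4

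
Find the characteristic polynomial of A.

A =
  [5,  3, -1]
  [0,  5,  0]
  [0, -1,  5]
x^3 - 15*x^2 + 75*x - 125

Expanding det(x·I − A) (e.g. by cofactor expansion or by noting that A is similar to its Jordan form J, which has the same characteristic polynomial as A) gives
  χ_A(x) = x^3 - 15*x^2 + 75*x - 125
which factors as (x - 5)^3. The eigenvalues (with algebraic multiplicities) are λ = 5 with multiplicity 3.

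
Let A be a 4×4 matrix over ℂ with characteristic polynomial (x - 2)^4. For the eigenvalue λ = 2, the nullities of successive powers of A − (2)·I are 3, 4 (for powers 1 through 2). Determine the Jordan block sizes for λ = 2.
Block sizes for λ = 2: [2, 1, 1]

From the dimensions of kernels of powers, the number of Jordan blocks of size at least j is d_j − d_{j−1} where d_j = dim ker(N^j) (with d_0 = 0). Computing the differences gives [3, 1].
The number of blocks of size exactly k is (#blocks of size ≥ k) − (#blocks of size ≥ k + 1), so the partition is: 2 block(s) of size 1, 1 block(s) of size 2.
In nonincreasing order the block sizes are [2, 1, 1].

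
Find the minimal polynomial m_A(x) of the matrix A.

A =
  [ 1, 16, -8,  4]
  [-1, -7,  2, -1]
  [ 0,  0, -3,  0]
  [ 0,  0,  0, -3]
x^2 + 6*x + 9

The characteristic polynomial is χ_A(x) = (x + 3)^4, so the eigenvalues are known. The minimal polynomial is
  m_A(x) = Π_λ (x − λ)^{k_λ}
where k_λ is the size of the *largest* Jordan block for λ (equivalently, the smallest k with (A − λI)^k v = 0 for every generalised eigenvector v of λ).

  λ = -3: largest Jordan block has size 2, contributing (x + 3)^2

So m_A(x) = (x + 3)^2 = x^2 + 6*x + 9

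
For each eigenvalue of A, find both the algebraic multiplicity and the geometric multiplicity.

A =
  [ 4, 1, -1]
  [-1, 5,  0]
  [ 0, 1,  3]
λ = 4: alg = 3, geom = 1

Step 1 — factor the characteristic polynomial to read off the algebraic multiplicities:
  χ_A(x) = (x - 4)^3

Step 2 — compute geometric multiplicities via the rank-nullity identity g(λ) = n − rank(A − λI):
  rank(A − (4)·I) = 2, so dim ker(A − (4)·I) = n − 2 = 1

Summary:
  λ = 4: algebraic multiplicity = 3, geometric multiplicity = 1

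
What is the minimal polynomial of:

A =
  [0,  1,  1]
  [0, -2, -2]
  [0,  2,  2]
x^2

The characteristic polynomial is χ_A(x) = x^3, so the eigenvalues are known. The minimal polynomial is
  m_A(x) = Π_λ (x − λ)^{k_λ}
where k_λ is the size of the *largest* Jordan block for λ (equivalently, the smallest k with (A − λI)^k v = 0 for every generalised eigenvector v of λ).

  λ = 0: largest Jordan block has size 2, contributing (x − 0)^2

So m_A(x) = x^2 = x^2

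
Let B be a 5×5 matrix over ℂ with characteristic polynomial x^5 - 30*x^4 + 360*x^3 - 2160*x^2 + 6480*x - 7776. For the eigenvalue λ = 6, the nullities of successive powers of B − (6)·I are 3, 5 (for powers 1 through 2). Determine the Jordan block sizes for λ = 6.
Block sizes for λ = 6: [2, 2, 1]

From the dimensions of kernels of powers, the number of Jordan blocks of size at least j is d_j − d_{j−1} where d_j = dim ker(N^j) (with d_0 = 0). Computing the differences gives [3, 2].
The number of blocks of size exactly k is (#blocks of size ≥ k) − (#blocks of size ≥ k + 1), so the partition is: 1 block(s) of size 1, 2 block(s) of size 2.
In nonincreasing order the block sizes are [2, 2, 1].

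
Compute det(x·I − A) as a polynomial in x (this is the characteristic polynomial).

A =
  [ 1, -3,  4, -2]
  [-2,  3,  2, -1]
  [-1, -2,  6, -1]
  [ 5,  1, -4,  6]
x^4 - 16*x^3 + 96*x^2 - 256*x + 256

Expanding det(x·I − A) (e.g. by cofactor expansion or by noting that A is similar to its Jordan form J, which has the same characteristic polynomial as A) gives
  χ_A(x) = x^4 - 16*x^3 + 96*x^2 - 256*x + 256
which factors as (x - 4)^4. The eigenvalues (with algebraic multiplicities) are λ = 4 with multiplicity 4.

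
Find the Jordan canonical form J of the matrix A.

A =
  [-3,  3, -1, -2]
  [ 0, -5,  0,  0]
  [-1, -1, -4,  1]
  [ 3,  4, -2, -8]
J_3(-5) ⊕ J_1(-5)

The characteristic polynomial is
  det(x·I − A) = x^4 + 20*x^3 + 150*x^2 + 500*x + 625 = (x + 5)^4

Eigenvalues and multiplicities (the geometric multiplicity of λ is n − rank(A − λI), which equals the number of Jordan blocks for λ):
  λ = -5: algebraic multiplicity = 4, geometric multiplicity = 2

Determining the block sizes for each eigenvalue:
  λ = -5: with am = 4 and gm = 2, the partition is not yet determined (e.g. several partitions of 4 into 2 parts exist). Let N = A − (-5)·I. Computing rank(N^1) = 2, rank(N^2) = 1, rank(N^3) = 0; the number of blocks of size ≥ j is rank(N^{j−1}) − rank(N^j), giving [2, 1, 1]. So we have 1 block(s) of size 3, 1 block(s) of size 1 → block sizes [3, 1]

Assembling the blocks gives a Jordan form
J =
  [-5,  1,  0,  0]
  [ 0, -5,  1,  0]
  [ 0,  0, -5,  0]
  [ 0,  0,  0, -5]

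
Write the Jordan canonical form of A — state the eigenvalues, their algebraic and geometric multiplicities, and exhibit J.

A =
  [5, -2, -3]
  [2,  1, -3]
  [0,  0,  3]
J_2(3) ⊕ J_1(3)

The characteristic polynomial is
  det(x·I − A) = x^3 - 9*x^2 + 27*x - 27 = (x - 3)^3

Eigenvalues and multiplicities (the geometric multiplicity of λ is n − rank(A − λI), which equals the number of Jordan blocks for λ):
  λ = 3: algebraic multiplicity = 3, geometric multiplicity = 2

Determining the block sizes for each eigenvalue:
  λ = 3: 2 blocks summing to 3 forces exactly one block of size 2 and the rest size 1 → block sizes [2, 1]

Assembling the blocks gives a Jordan form
J =
  [3, 1, 0]
  [0, 3, 0]
  [0, 0, 3]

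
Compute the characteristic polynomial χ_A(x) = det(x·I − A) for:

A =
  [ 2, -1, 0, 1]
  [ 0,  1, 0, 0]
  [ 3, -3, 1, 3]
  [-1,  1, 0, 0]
x^4 - 4*x^3 + 6*x^2 - 4*x + 1

Expanding det(x·I − A) (e.g. by cofactor expansion or by noting that A is similar to its Jordan form J, which has the same characteristic polynomial as A) gives
  χ_A(x) = x^4 - 4*x^3 + 6*x^2 - 4*x + 1
which factors as (x - 1)^4. The eigenvalues (with algebraic multiplicities) are λ = 1 with multiplicity 4.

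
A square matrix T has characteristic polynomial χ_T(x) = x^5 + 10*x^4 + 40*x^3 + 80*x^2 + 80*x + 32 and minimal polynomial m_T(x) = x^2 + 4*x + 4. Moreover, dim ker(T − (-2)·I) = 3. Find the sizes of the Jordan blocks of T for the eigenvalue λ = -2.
Block sizes for λ = -2: [2, 2, 1]

Step 1 — from the characteristic polynomial, algebraic multiplicity of λ = -2 is 5. From dim ker(T − (-2)·I) = 3, there are exactly 3 Jordan blocks for λ = -2.
Step 2 — from the minimal polynomial, the factor (x + 2)^2 tells us the largest block for λ = -2 has size 2.
Step 3 — with total size 5, 3 blocks, and largest block 2, the block sizes (in nonincreasing order) are [2, 2, 1].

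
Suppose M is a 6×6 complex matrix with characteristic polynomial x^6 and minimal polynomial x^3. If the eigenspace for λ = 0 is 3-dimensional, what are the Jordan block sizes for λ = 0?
Block sizes for λ = 0: [3, 2, 1]

Step 1 — from the characteristic polynomial, algebraic multiplicity of λ = 0 is 6. From dim ker(M − (0)·I) = 3, there are exactly 3 Jordan blocks for λ = 0.
Step 2 — from the minimal polynomial, the factor (x − 0)^3 tells us the largest block for λ = 0 has size 3.
Step 3 — with total size 6, 3 blocks, and largest block 3, the block sizes (in nonincreasing order) are [3, 2, 1].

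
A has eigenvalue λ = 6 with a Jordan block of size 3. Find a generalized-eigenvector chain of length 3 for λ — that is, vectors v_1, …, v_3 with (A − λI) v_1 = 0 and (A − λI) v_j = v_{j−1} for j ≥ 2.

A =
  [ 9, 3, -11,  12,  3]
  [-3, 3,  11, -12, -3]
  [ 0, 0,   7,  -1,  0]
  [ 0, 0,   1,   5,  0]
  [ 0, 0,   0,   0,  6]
A Jordan chain for λ = 6 of length 3:
v_1 = (1, -1, 0, 0, 0)ᵀ
v_2 = (-11, 11, 1, 1, 0)ᵀ
v_3 = (0, 0, 1, 0, 0)ᵀ

Let N = A − (6)·I. We want v_3 with N^3 v_3 = 0 but N^2 v_3 ≠ 0; then v_{j-1} := N · v_j for j = 3, …, 2.

Pick v_3 = (0, 0, 1, 0, 0)ᵀ.
Then v_2 = N · v_3 = (-11, 11, 1, 1, 0)ᵀ.
Then v_1 = N · v_2 = (1, -1, 0, 0, 0)ᵀ.

Sanity check: (A − (6)·I) v_1 = (0, 0, 0, 0, 0)ᵀ = 0. ✓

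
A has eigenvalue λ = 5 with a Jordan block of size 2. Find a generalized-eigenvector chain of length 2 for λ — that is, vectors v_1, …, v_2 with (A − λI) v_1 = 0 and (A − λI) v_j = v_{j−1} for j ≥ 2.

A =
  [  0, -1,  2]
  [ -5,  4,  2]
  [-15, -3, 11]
A Jordan chain for λ = 5 of length 2:
v_1 = (-5, -5, -15)ᵀ
v_2 = (1, 0, 0)ᵀ

Let N = A − (5)·I. We want v_2 with N^2 v_2 = 0 but N^1 v_2 ≠ 0; then v_{j-1} := N · v_j for j = 2, …, 2.

Pick v_2 = (1, 0, 0)ᵀ.
Then v_1 = N · v_2 = (-5, -5, -15)ᵀ.

Sanity check: (A − (5)·I) v_1 = (0, 0, 0)ᵀ = 0. ✓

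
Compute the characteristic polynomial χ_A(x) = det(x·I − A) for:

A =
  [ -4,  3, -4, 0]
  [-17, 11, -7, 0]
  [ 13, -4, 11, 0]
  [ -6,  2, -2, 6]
x^4 - 24*x^3 + 216*x^2 - 864*x + 1296

Expanding det(x·I − A) (e.g. by cofactor expansion or by noting that A is similar to its Jordan form J, which has the same characteristic polynomial as A) gives
  χ_A(x) = x^4 - 24*x^3 + 216*x^2 - 864*x + 1296
which factors as (x - 6)^4. The eigenvalues (with algebraic multiplicities) are λ = 6 with multiplicity 4.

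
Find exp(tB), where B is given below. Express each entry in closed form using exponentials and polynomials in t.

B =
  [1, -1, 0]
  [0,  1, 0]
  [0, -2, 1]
e^{tB} =
  [exp(t), -t*exp(t), 0]
  [0, exp(t), 0]
  [0, -2*t*exp(t), exp(t)]

Strategy: write B = P · J · P⁻¹ where J is a Jordan canonical form, so e^{tB} = P · e^{tJ} · P⁻¹, and e^{tJ} can be computed block-by-block.

B has Jordan form
J =
  [1, 1, 0]
  [0, 1, 0]
  [0, 0, 1]
(up to reordering of blocks).

Per-block formulas:
  For a 1×1 block at λ = 1: exp(t · [1]) = [e^(1t)].
  For a 2×2 Jordan block J_2(1): exp(t · J_2(1)) = e^(1t)·(I + t·N), where N is the 2×2 nilpotent shift.

After assembling e^{tJ} and conjugating by P, we get:

e^{tB} =
  [exp(t), -t*exp(t), 0]
  [0, exp(t), 0]
  [0, -2*t*exp(t), exp(t)]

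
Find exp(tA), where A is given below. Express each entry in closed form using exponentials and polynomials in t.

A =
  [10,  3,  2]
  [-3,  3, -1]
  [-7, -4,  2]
e^{tA} =
  [t^2*exp(5*t) + 5*t*exp(5*t) + exp(5*t), t^2*exp(5*t)/2 + 3*t*exp(5*t), t^2*exp(5*t)/2 + 2*t*exp(5*t)]
  [-t^2*exp(5*t) - 3*t*exp(5*t), -t^2*exp(5*t)/2 - 2*t*exp(5*t) + exp(5*t), -t^2*exp(5*t)/2 - t*exp(5*t)]
  [-t^2*exp(5*t) - 7*t*exp(5*t), -t^2*exp(5*t)/2 - 4*t*exp(5*t), -t^2*exp(5*t)/2 - 3*t*exp(5*t) + exp(5*t)]

Strategy: write A = P · J · P⁻¹ where J is a Jordan canonical form, so e^{tA} = P · e^{tJ} · P⁻¹, and e^{tJ} can be computed block-by-block.

A has Jordan form
J =
  [5, 1, 0]
  [0, 5, 1]
  [0, 0, 5]
(up to reordering of blocks).

Per-block formulas:
  For a 3×3 Jordan block J_3(5): exp(t · J_3(5)) = e^(5t)·(I + t·N + (t^2/2)·N^2), where N is the 3×3 nilpotent shift.

After assembling e^{tJ} and conjugating by P, we get:

e^{tA} =
  [t^2*exp(5*t) + 5*t*exp(5*t) + exp(5*t), t^2*exp(5*t)/2 + 3*t*exp(5*t), t^2*exp(5*t)/2 + 2*t*exp(5*t)]
  [-t^2*exp(5*t) - 3*t*exp(5*t), -t^2*exp(5*t)/2 - 2*t*exp(5*t) + exp(5*t), -t^2*exp(5*t)/2 - t*exp(5*t)]
  [-t^2*exp(5*t) - 7*t*exp(5*t), -t^2*exp(5*t)/2 - 4*t*exp(5*t), -t^2*exp(5*t)/2 - 3*t*exp(5*t) + exp(5*t)]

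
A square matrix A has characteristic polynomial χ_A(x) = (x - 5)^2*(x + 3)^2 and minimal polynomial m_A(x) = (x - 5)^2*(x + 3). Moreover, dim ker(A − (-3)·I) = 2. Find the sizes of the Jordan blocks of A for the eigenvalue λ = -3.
Block sizes for λ = -3: [1, 1]

Step 1 — from the characteristic polynomial, algebraic multiplicity of λ = -3 is 2. From dim ker(A − (-3)·I) = 2, there are exactly 2 Jordan blocks for λ = -3.
Step 2 — from the minimal polynomial, the factor (x + 3) tells us the largest block for λ = -3 has size 1.
Step 3 — with total size 2, 2 blocks, and largest block 1, the block sizes (in nonincreasing order) are [1, 1].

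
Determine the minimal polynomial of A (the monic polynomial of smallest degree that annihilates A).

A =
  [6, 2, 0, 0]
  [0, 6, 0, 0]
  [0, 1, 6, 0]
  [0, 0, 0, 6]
x^2 - 12*x + 36

The characteristic polynomial is χ_A(x) = (x - 6)^4, so the eigenvalues are known. The minimal polynomial is
  m_A(x) = Π_λ (x − λ)^{k_λ}
where k_λ is the size of the *largest* Jordan block for λ (equivalently, the smallest k with (A − λI)^k v = 0 for every generalised eigenvector v of λ).

  λ = 6: largest Jordan block has size 2, contributing (x − 6)^2

So m_A(x) = (x - 6)^2 = x^2 - 12*x + 36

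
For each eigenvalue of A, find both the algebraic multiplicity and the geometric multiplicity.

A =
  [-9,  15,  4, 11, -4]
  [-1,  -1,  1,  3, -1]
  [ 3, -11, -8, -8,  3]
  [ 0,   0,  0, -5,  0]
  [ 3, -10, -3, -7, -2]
λ = -5: alg = 5, geom = 3

Step 1 — factor the characteristic polynomial to read off the algebraic multiplicities:
  χ_A(x) = (x + 5)^5

Step 2 — compute geometric multiplicities via the rank-nullity identity g(λ) = n − rank(A − λI):
  rank(A − (-5)·I) = 2, so dim ker(A − (-5)·I) = n − 2 = 3

Summary:
  λ = -5: algebraic multiplicity = 5, geometric multiplicity = 3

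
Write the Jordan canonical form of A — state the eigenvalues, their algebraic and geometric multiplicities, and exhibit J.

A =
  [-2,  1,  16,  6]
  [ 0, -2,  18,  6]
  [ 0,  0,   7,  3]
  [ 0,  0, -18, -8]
J_2(-2) ⊕ J_1(-2) ⊕ J_1(1)

The characteristic polynomial is
  det(x·I − A) = x^4 + 5*x^3 + 6*x^2 - 4*x - 8 = (x - 1)*(x + 2)^3

Eigenvalues and multiplicities (the geometric multiplicity of λ is n − rank(A − λI), which equals the number of Jordan blocks for λ):
  λ = -2: algebraic multiplicity = 3, geometric multiplicity = 2
  λ = 1: algebraic multiplicity = 1, geometric multiplicity = 1

Determining the block sizes for each eigenvalue:
  λ = -2: 2 blocks summing to 3 forces exactly one block of size 2 and the rest size 1 → block sizes [2, 1]
  λ = 1: one block (gm = 1), so the single block has size am = 1 → block sizes [1]

Assembling the blocks gives a Jordan form
J =
  [-2,  1,  0, 0]
  [ 0, -2,  0, 0]
  [ 0,  0, -2, 0]
  [ 0,  0,  0, 1]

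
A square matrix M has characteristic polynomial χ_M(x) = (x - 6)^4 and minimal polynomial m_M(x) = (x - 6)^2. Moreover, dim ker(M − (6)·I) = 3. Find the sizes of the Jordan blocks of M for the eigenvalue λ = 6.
Block sizes for λ = 6: [2, 1, 1]

Step 1 — from the characteristic polynomial, algebraic multiplicity of λ = 6 is 4. From dim ker(M − (6)·I) = 3, there are exactly 3 Jordan blocks for λ = 6.
Step 2 — from the minimal polynomial, the factor (x − 6)^2 tells us the largest block for λ = 6 has size 2.
Step 3 — with total size 4, 3 blocks, and largest block 2, the block sizes (in nonincreasing order) are [2, 1, 1].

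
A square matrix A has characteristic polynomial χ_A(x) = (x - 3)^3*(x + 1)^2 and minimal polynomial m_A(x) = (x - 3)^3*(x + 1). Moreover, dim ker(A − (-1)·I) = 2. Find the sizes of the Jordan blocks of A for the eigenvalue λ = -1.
Block sizes for λ = -1: [1, 1]

Step 1 — from the characteristic polynomial, algebraic multiplicity of λ = -1 is 2. From dim ker(A − (-1)·I) = 2, there are exactly 2 Jordan blocks for λ = -1.
Step 2 — from the minimal polynomial, the factor (x + 1) tells us the largest block for λ = -1 has size 1.
Step 3 — with total size 2, 2 blocks, and largest block 1, the block sizes (in nonincreasing order) are [1, 1].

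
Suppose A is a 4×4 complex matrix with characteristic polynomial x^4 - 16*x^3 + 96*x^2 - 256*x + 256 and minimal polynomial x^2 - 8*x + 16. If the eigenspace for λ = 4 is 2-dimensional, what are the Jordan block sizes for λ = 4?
Block sizes for λ = 4: [2, 2]

Step 1 — from the characteristic polynomial, algebraic multiplicity of λ = 4 is 4. From dim ker(A − (4)·I) = 2, there are exactly 2 Jordan blocks for λ = 4.
Step 2 — from the minimal polynomial, the factor (x − 4)^2 tells us the largest block for λ = 4 has size 2.
Step 3 — with total size 4, 2 blocks, and largest block 2, the block sizes (in nonincreasing order) are [2, 2].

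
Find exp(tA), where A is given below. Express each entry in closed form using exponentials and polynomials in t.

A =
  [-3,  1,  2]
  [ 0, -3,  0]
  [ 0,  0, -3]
e^{tA} =
  [exp(-3*t), t*exp(-3*t), 2*t*exp(-3*t)]
  [0, exp(-3*t), 0]
  [0, 0, exp(-3*t)]

Strategy: write A = P · J · P⁻¹ where J is a Jordan canonical form, so e^{tA} = P · e^{tJ} · P⁻¹, and e^{tJ} can be computed block-by-block.

A has Jordan form
J =
  [-3,  1,  0]
  [ 0, -3,  0]
  [ 0,  0, -3]
(up to reordering of blocks).

Per-block formulas:
  For a 1×1 block at λ = -3: exp(t · [-3]) = [e^(-3t)].
  For a 2×2 Jordan block J_2(-3): exp(t · J_2(-3)) = e^(-3t)·(I + t·N), where N is the 2×2 nilpotent shift.

After assembling e^{tJ} and conjugating by P, we get:

e^{tA} =
  [exp(-3*t), t*exp(-3*t), 2*t*exp(-3*t)]
  [0, exp(-3*t), 0]
  [0, 0, exp(-3*t)]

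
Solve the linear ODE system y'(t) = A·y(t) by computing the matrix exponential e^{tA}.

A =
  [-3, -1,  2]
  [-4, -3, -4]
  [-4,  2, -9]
e^{tA} =
  [2*t*exp(-5*t) + exp(-5*t), -t*exp(-5*t), 2*t*exp(-5*t)]
  [-4*t*exp(-5*t), 2*t*exp(-5*t) + exp(-5*t), -4*t*exp(-5*t)]
  [-4*t*exp(-5*t), 2*t*exp(-5*t), -4*t*exp(-5*t) + exp(-5*t)]

Strategy: write A = P · J · P⁻¹ where J is a Jordan canonical form, so e^{tA} = P · e^{tJ} · P⁻¹, and e^{tJ} can be computed block-by-block.

A has Jordan form
J =
  [-5,  1,  0]
  [ 0, -5,  0]
  [ 0,  0, -5]
(up to reordering of blocks).

Per-block formulas:
  For a 1×1 block at λ = -5: exp(t · [-5]) = [e^(-5t)].
  For a 2×2 Jordan block J_2(-5): exp(t · J_2(-5)) = e^(-5t)·(I + t·N), where N is the 2×2 nilpotent shift.

After assembling e^{tJ} and conjugating by P, we get:

e^{tA} =
  [2*t*exp(-5*t) + exp(-5*t), -t*exp(-5*t), 2*t*exp(-5*t)]
  [-4*t*exp(-5*t), 2*t*exp(-5*t) + exp(-5*t), -4*t*exp(-5*t)]
  [-4*t*exp(-5*t), 2*t*exp(-5*t), -4*t*exp(-5*t) + exp(-5*t)]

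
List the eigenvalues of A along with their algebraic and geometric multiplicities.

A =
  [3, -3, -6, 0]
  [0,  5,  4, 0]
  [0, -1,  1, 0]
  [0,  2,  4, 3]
λ = 3: alg = 4, geom = 3

Step 1 — factor the characteristic polynomial to read off the algebraic multiplicities:
  χ_A(x) = (x - 3)^4

Step 2 — compute geometric multiplicities via the rank-nullity identity g(λ) = n − rank(A − λI):
  rank(A − (3)·I) = 1, so dim ker(A − (3)·I) = n − 1 = 3

Summary:
  λ = 3: algebraic multiplicity = 4, geometric multiplicity = 3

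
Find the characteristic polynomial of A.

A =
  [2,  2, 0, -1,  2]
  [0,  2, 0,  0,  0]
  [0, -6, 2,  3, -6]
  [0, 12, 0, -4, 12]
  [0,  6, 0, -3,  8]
x^5 - 10*x^4 + 40*x^3 - 80*x^2 + 80*x - 32

Expanding det(x·I − A) (e.g. by cofactor expansion or by noting that A is similar to its Jordan form J, which has the same characteristic polynomial as A) gives
  χ_A(x) = x^5 - 10*x^4 + 40*x^3 - 80*x^2 + 80*x - 32
which factors as (x - 2)^5. The eigenvalues (with algebraic multiplicities) are λ = 2 with multiplicity 5.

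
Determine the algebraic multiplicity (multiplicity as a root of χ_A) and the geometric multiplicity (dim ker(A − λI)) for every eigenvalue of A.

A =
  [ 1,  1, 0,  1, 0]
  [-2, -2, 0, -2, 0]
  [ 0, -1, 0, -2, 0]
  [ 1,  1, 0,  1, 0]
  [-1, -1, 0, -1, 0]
λ = 0: alg = 5, geom = 3

Step 1 — factor the characteristic polynomial to read off the algebraic multiplicities:
  χ_A(x) = x^5

Step 2 — compute geometric multiplicities via the rank-nullity identity g(λ) = n − rank(A − λI):
  rank(A − (0)·I) = 2, so dim ker(A − (0)·I) = n − 2 = 3

Summary:
  λ = 0: algebraic multiplicity = 5, geometric multiplicity = 3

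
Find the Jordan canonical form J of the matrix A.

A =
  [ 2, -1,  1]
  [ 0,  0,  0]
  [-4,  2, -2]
J_2(0) ⊕ J_1(0)

The characteristic polynomial is
  det(x·I − A) = x^3

Eigenvalues and multiplicities (the geometric multiplicity of λ is n − rank(A − λI), which equals the number of Jordan blocks for λ):
  λ = 0: algebraic multiplicity = 3, geometric multiplicity = 2

Determining the block sizes for each eigenvalue:
  λ = 0: 2 blocks summing to 3 forces exactly one block of size 2 and the rest size 1 → block sizes [2, 1]

Assembling the blocks gives a Jordan form
J =
  [0, 1, 0]
  [0, 0, 0]
  [0, 0, 0]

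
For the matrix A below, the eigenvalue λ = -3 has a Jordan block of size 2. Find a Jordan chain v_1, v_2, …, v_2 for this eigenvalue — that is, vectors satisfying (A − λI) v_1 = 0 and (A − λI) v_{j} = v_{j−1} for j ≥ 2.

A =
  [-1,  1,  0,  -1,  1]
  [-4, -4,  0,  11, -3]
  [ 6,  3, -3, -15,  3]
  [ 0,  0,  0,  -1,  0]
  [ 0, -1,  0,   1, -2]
A Jordan chain for λ = -3 of length 2:
v_1 = (1, -1, 3, 0, -1)ᵀ
v_2 = (0, 1, 0, 0, 0)ᵀ

Let N = A − (-3)·I. We want v_2 with N^2 v_2 = 0 but N^1 v_2 ≠ 0; then v_{j-1} := N · v_j for j = 2, …, 2.

Pick v_2 = (0, 1, 0, 0, 0)ᵀ.
Then v_1 = N · v_2 = (1, -1, 3, 0, -1)ᵀ.

Sanity check: (A − (-3)·I) v_1 = (0, 0, 0, 0, 0)ᵀ = 0. ✓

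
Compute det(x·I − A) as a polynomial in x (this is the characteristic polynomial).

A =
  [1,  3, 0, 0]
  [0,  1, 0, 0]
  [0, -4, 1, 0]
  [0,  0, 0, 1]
x^4 - 4*x^3 + 6*x^2 - 4*x + 1

Expanding det(x·I − A) (e.g. by cofactor expansion or by noting that A is similar to its Jordan form J, which has the same characteristic polynomial as A) gives
  χ_A(x) = x^4 - 4*x^3 + 6*x^2 - 4*x + 1
which factors as (x - 1)^4. The eigenvalues (with algebraic multiplicities) are λ = 1 with multiplicity 4.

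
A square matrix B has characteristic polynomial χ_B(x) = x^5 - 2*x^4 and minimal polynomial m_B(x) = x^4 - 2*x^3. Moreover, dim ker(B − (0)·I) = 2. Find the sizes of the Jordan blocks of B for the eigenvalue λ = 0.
Block sizes for λ = 0: [3, 1]

Step 1 — from the characteristic polynomial, algebraic multiplicity of λ = 0 is 4. From dim ker(B − (0)·I) = 2, there are exactly 2 Jordan blocks for λ = 0.
Step 2 — from the minimal polynomial, the factor (x − 0)^3 tells us the largest block for λ = 0 has size 3.
Step 3 — with total size 4, 2 blocks, and largest block 3, the block sizes (in nonincreasing order) are [3, 1].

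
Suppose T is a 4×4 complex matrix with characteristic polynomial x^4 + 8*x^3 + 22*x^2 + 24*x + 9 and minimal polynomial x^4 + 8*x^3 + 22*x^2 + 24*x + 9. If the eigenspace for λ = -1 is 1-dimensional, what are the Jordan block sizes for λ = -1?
Block sizes for λ = -1: [2]

Step 1 — from the characteristic polynomial, algebraic multiplicity of λ = -1 is 2. From dim ker(T − (-1)·I) = 1, there are exactly 1 Jordan blocks for λ = -1.
Step 2 — from the minimal polynomial, the factor (x + 1)^2 tells us the largest block for λ = -1 has size 2.
Step 3 — with total size 2, 1 blocks, and largest block 2, the block sizes (in nonincreasing order) are [2].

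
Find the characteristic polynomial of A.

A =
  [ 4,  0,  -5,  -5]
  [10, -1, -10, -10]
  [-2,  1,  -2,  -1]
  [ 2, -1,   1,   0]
x^4 - x^3 - 9*x^2 - 11*x - 4

Expanding det(x·I − A) (e.g. by cofactor expansion or by noting that A is similar to its Jordan form J, which has the same characteristic polynomial as A) gives
  χ_A(x) = x^4 - x^3 - 9*x^2 - 11*x - 4
which factors as (x - 4)*(x + 1)^3. The eigenvalues (with algebraic multiplicities) are λ = -1 with multiplicity 3, λ = 4 with multiplicity 1.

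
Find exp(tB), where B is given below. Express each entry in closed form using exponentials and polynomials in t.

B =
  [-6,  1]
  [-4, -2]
e^{tB} =
  [-2*t*exp(-4*t) + exp(-4*t), t*exp(-4*t)]
  [-4*t*exp(-4*t), 2*t*exp(-4*t) + exp(-4*t)]

Strategy: write B = P · J · P⁻¹ where J is a Jordan canonical form, so e^{tB} = P · e^{tJ} · P⁻¹, and e^{tJ} can be computed block-by-block.

B has Jordan form
J =
  [-4,  1]
  [ 0, -4]
(up to reordering of blocks).

Per-block formulas:
  For a 2×2 Jordan block J_2(-4): exp(t · J_2(-4)) = e^(-4t)·(I + t·N), where N is the 2×2 nilpotent shift.

After assembling e^{tJ} and conjugating by P, we get:

e^{tB} =
  [-2*t*exp(-4*t) + exp(-4*t), t*exp(-4*t)]
  [-4*t*exp(-4*t), 2*t*exp(-4*t) + exp(-4*t)]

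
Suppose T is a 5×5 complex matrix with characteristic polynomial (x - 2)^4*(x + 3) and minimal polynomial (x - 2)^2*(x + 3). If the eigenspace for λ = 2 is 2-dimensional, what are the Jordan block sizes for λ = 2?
Block sizes for λ = 2: [2, 2]

Step 1 — from the characteristic polynomial, algebraic multiplicity of λ = 2 is 4. From dim ker(T − (2)·I) = 2, there are exactly 2 Jordan blocks for λ = 2.
Step 2 — from the minimal polynomial, the factor (x − 2)^2 tells us the largest block for λ = 2 has size 2.
Step 3 — with total size 4, 2 blocks, and largest block 2, the block sizes (in nonincreasing order) are [2, 2].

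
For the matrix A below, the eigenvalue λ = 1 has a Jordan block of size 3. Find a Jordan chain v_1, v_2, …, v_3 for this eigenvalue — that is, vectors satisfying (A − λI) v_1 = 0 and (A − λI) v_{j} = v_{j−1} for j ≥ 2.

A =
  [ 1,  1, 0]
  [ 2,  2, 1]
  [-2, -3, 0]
A Jordan chain for λ = 1 of length 3:
v_1 = (2, 0, -4)ᵀ
v_2 = (0, 2, -2)ᵀ
v_3 = (1, 0, 0)ᵀ

Let N = A − (1)·I. We want v_3 with N^3 v_3 = 0 but N^2 v_3 ≠ 0; then v_{j-1} := N · v_j for j = 3, …, 2.

Pick v_3 = (1, 0, 0)ᵀ.
Then v_2 = N · v_3 = (0, 2, -2)ᵀ.
Then v_1 = N · v_2 = (2, 0, -4)ᵀ.

Sanity check: (A − (1)·I) v_1 = (0, 0, 0)ᵀ = 0. ✓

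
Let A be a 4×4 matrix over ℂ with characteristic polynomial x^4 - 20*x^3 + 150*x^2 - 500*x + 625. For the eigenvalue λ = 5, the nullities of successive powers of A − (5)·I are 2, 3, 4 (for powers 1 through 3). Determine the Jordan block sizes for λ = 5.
Block sizes for λ = 5: [3, 1]

From the dimensions of kernels of powers, the number of Jordan blocks of size at least j is d_j − d_{j−1} where d_j = dim ker(N^j) (with d_0 = 0). Computing the differences gives [2, 1, 1].
The number of blocks of size exactly k is (#blocks of size ≥ k) − (#blocks of size ≥ k + 1), so the partition is: 1 block(s) of size 1, 1 block(s) of size 3.
In nonincreasing order the block sizes are [3, 1].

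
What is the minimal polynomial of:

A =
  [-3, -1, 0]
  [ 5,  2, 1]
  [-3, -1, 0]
x^3 + x^2

The characteristic polynomial is χ_A(x) = x^2*(x + 1), so the eigenvalues are known. The minimal polynomial is
  m_A(x) = Π_λ (x − λ)^{k_λ}
where k_λ is the size of the *largest* Jordan block for λ (equivalently, the smallest k with (A − λI)^k v = 0 for every generalised eigenvector v of λ).

  λ = -1: largest Jordan block has size 1, contributing (x + 1)
  λ = 0: largest Jordan block has size 2, contributing (x − 0)^2

So m_A(x) = x^2*(x + 1) = x^3 + x^2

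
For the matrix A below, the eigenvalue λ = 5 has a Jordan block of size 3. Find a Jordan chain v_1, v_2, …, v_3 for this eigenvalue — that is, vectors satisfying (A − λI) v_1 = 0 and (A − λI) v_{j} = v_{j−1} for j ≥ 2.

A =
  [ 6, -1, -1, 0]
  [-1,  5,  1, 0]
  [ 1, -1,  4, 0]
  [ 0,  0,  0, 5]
A Jordan chain for λ = 5 of length 3:
v_1 = (1, 0, 1, 0)ᵀ
v_2 = (1, -1, 1, 0)ᵀ
v_3 = (1, 0, 0, 0)ᵀ

Let N = A − (5)·I. We want v_3 with N^3 v_3 = 0 but N^2 v_3 ≠ 0; then v_{j-1} := N · v_j for j = 3, …, 2.

Pick v_3 = (1, 0, 0, 0)ᵀ.
Then v_2 = N · v_3 = (1, -1, 1, 0)ᵀ.
Then v_1 = N · v_2 = (1, 0, 1, 0)ᵀ.

Sanity check: (A − (5)·I) v_1 = (0, 0, 0, 0)ᵀ = 0. ✓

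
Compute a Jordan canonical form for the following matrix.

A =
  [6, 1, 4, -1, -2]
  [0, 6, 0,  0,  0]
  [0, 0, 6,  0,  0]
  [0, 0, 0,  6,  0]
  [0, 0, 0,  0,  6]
J_2(6) ⊕ J_1(6) ⊕ J_1(6) ⊕ J_1(6)

The characteristic polynomial is
  det(x·I − A) = x^5 - 30*x^4 + 360*x^3 - 2160*x^2 + 6480*x - 7776 = (x - 6)^5

Eigenvalues and multiplicities (the geometric multiplicity of λ is n − rank(A − λI), which equals the number of Jordan blocks for λ):
  λ = 6: algebraic multiplicity = 5, geometric multiplicity = 4

Determining the block sizes for each eigenvalue:
  λ = 6: 4 blocks summing to 5 forces exactly one block of size 2 and the rest size 1 → block sizes [2, 1, 1, 1]

Assembling the blocks gives a Jordan form
J =
  [6, 1, 0, 0, 0]
  [0, 6, 0, 0, 0]
  [0, 0, 6, 0, 0]
  [0, 0, 0, 6, 0]
  [0, 0, 0, 0, 6]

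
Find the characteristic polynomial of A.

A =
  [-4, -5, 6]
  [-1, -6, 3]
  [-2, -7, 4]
x^3 + 6*x^2 + 12*x + 8

Expanding det(x·I − A) (e.g. by cofactor expansion or by noting that A is similar to its Jordan form J, which has the same characteristic polynomial as A) gives
  χ_A(x) = x^3 + 6*x^2 + 12*x + 8
which factors as (x + 2)^3. The eigenvalues (with algebraic multiplicities) are λ = -2 with multiplicity 3.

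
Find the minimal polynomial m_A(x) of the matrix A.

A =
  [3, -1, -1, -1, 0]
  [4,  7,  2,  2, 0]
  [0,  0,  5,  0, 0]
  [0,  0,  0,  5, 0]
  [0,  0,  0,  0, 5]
x^2 - 10*x + 25

The characteristic polynomial is χ_A(x) = (x - 5)^5, so the eigenvalues are known. The minimal polynomial is
  m_A(x) = Π_λ (x − λ)^{k_λ}
where k_λ is the size of the *largest* Jordan block for λ (equivalently, the smallest k with (A − λI)^k v = 0 for every generalised eigenvector v of λ).

  λ = 5: largest Jordan block has size 2, contributing (x − 5)^2

So m_A(x) = (x - 5)^2 = x^2 - 10*x + 25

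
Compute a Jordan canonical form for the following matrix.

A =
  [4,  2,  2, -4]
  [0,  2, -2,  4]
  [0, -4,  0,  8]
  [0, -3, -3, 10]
J_2(4) ⊕ J_1(4) ⊕ J_1(4)

The characteristic polynomial is
  det(x·I − A) = x^4 - 16*x^3 + 96*x^2 - 256*x + 256 = (x - 4)^4

Eigenvalues and multiplicities (the geometric multiplicity of λ is n − rank(A − λI), which equals the number of Jordan blocks for λ):
  λ = 4: algebraic multiplicity = 4, geometric multiplicity = 3

Determining the block sizes for each eigenvalue:
  λ = 4: 3 blocks summing to 4 forces exactly one block of size 2 and the rest size 1 → block sizes [2, 1, 1]

Assembling the blocks gives a Jordan form
J =
  [4, 1, 0, 0]
  [0, 4, 0, 0]
  [0, 0, 4, 0]
  [0, 0, 0, 4]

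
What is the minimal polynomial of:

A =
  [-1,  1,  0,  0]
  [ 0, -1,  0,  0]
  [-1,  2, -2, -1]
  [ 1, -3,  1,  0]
x^2 + 2*x + 1

The characteristic polynomial is χ_A(x) = (x + 1)^4, so the eigenvalues are known. The minimal polynomial is
  m_A(x) = Π_λ (x − λ)^{k_λ}
where k_λ is the size of the *largest* Jordan block for λ (equivalently, the smallest k with (A − λI)^k v = 0 for every generalised eigenvector v of λ).

  λ = -1: largest Jordan block has size 2, contributing (x + 1)^2

So m_A(x) = (x + 1)^2 = x^2 + 2*x + 1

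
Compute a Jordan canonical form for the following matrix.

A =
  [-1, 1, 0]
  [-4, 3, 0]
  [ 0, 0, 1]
J_2(1) ⊕ J_1(1)

The characteristic polynomial is
  det(x·I − A) = x^3 - 3*x^2 + 3*x - 1 = (x - 1)^3

Eigenvalues and multiplicities (the geometric multiplicity of λ is n − rank(A − λI), which equals the number of Jordan blocks for λ):
  λ = 1: algebraic multiplicity = 3, geometric multiplicity = 2

Determining the block sizes for each eigenvalue:
  λ = 1: 2 blocks summing to 3 forces exactly one block of size 2 and the rest size 1 → block sizes [2, 1]

Assembling the blocks gives a Jordan form
J =
  [1, 1, 0]
  [0, 1, 0]
  [0, 0, 1]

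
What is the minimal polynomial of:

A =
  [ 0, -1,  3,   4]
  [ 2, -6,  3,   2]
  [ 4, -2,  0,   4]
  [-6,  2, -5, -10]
x^3 + 12*x^2 + 48*x + 64

The characteristic polynomial is χ_A(x) = (x + 4)^4, so the eigenvalues are known. The minimal polynomial is
  m_A(x) = Π_λ (x − λ)^{k_λ}
where k_λ is the size of the *largest* Jordan block for λ (equivalently, the smallest k with (A − λI)^k v = 0 for every generalised eigenvector v of λ).

  λ = -4: largest Jordan block has size 3, contributing (x + 4)^3

So m_A(x) = (x + 4)^3 = x^3 + 12*x^2 + 48*x + 64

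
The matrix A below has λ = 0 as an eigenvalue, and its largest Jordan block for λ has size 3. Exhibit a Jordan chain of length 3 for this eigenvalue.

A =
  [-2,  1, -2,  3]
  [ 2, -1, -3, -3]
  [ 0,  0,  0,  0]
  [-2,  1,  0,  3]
A Jordan chain for λ = 0 of length 3:
v_1 = (1, -1, 0, 1)ᵀ
v_2 = (-2, -3, 0, 0)ᵀ
v_3 = (0, 0, 1, 0)ᵀ

Let N = A − (0)·I. We want v_3 with N^3 v_3 = 0 but N^2 v_3 ≠ 0; then v_{j-1} := N · v_j for j = 3, …, 2.

Pick v_3 = (0, 0, 1, 0)ᵀ.
Then v_2 = N · v_3 = (-2, -3, 0, 0)ᵀ.
Then v_1 = N · v_2 = (1, -1, 0, 1)ᵀ.

Sanity check: (A − (0)·I) v_1 = (0, 0, 0, 0)ᵀ = 0. ✓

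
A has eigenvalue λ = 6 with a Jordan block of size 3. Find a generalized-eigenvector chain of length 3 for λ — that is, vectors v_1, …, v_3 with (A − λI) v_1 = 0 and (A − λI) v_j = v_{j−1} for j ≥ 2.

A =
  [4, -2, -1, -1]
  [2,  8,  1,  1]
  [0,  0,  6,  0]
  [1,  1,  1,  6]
A Jordan chain for λ = 6 of length 3:
v_1 = (-1, 1, 0, 0)ᵀ
v_2 = (-2, 2, 0, 1)ᵀ
v_3 = (1, 0, 0, 0)ᵀ

Let N = A − (6)·I. We want v_3 with N^3 v_3 = 0 but N^2 v_3 ≠ 0; then v_{j-1} := N · v_j for j = 3, …, 2.

Pick v_3 = (1, 0, 0, 0)ᵀ.
Then v_2 = N · v_3 = (-2, 2, 0, 1)ᵀ.
Then v_1 = N · v_2 = (-1, 1, 0, 0)ᵀ.

Sanity check: (A − (6)·I) v_1 = (0, 0, 0, 0)ᵀ = 0. ✓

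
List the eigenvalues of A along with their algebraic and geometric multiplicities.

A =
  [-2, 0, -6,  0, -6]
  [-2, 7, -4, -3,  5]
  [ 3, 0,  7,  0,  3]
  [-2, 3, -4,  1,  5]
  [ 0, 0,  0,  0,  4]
λ = 1: alg = 1, geom = 1; λ = 4: alg = 4, geom = 3

Step 1 — factor the characteristic polynomial to read off the algebraic multiplicities:
  χ_A(x) = (x - 4)^4*(x - 1)

Step 2 — compute geometric multiplicities via the rank-nullity identity g(λ) = n − rank(A − λI):
  rank(A − (1)·I) = 4, so dim ker(A − (1)·I) = n − 4 = 1
  rank(A − (4)·I) = 2, so dim ker(A − (4)·I) = n − 2 = 3

Summary:
  λ = 1: algebraic multiplicity = 1, geometric multiplicity = 1
  λ = 4: algebraic multiplicity = 4, geometric multiplicity = 3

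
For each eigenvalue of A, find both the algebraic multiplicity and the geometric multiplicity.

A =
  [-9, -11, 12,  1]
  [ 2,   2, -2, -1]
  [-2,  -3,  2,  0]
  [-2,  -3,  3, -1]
λ = -3: alg = 1, geom = 1; λ = -1: alg = 3, geom = 1

Step 1 — factor the characteristic polynomial to read off the algebraic multiplicities:
  χ_A(x) = (x + 1)^3*(x + 3)

Step 2 — compute geometric multiplicities via the rank-nullity identity g(λ) = n − rank(A − λI):
  rank(A − (-3)·I) = 3, so dim ker(A − (-3)·I) = n − 3 = 1
  rank(A − (-1)·I) = 3, so dim ker(A − (-1)·I) = n − 3 = 1

Summary:
  λ = -3: algebraic multiplicity = 1, geometric multiplicity = 1
  λ = -1: algebraic multiplicity = 3, geometric multiplicity = 1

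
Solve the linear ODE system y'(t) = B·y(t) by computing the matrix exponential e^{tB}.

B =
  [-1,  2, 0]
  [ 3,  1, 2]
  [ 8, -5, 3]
e^{tB} =
  [5*t^2*exp(t) - 2*t*exp(t) + exp(t), -2*t^2*exp(t) + 2*t*exp(t), 2*t^2*exp(t)]
  [5*t^2*exp(t) + 3*t*exp(t), -2*t^2*exp(t) + exp(t), 2*t^2*exp(t) + 2*t*exp(t)]
  [-15*t^2*exp(t)/2 + 8*t*exp(t), 3*t^2*exp(t) - 5*t*exp(t), -3*t^2*exp(t) + 2*t*exp(t) + exp(t)]

Strategy: write B = P · J · P⁻¹ where J is a Jordan canonical form, so e^{tB} = P · e^{tJ} · P⁻¹, and e^{tJ} can be computed block-by-block.

B has Jordan form
J =
  [1, 1, 0]
  [0, 1, 1]
  [0, 0, 1]
(up to reordering of blocks).

Per-block formulas:
  For a 3×3 Jordan block J_3(1): exp(t · J_3(1)) = e^(1t)·(I + t·N + (t^2/2)·N^2), where N is the 3×3 nilpotent shift.

After assembling e^{tJ} and conjugating by P, we get:

e^{tB} =
  [5*t^2*exp(t) - 2*t*exp(t) + exp(t), -2*t^2*exp(t) + 2*t*exp(t), 2*t^2*exp(t)]
  [5*t^2*exp(t) + 3*t*exp(t), -2*t^2*exp(t) + exp(t), 2*t^2*exp(t) + 2*t*exp(t)]
  [-15*t^2*exp(t)/2 + 8*t*exp(t), 3*t^2*exp(t) - 5*t*exp(t), -3*t^2*exp(t) + 2*t*exp(t) + exp(t)]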